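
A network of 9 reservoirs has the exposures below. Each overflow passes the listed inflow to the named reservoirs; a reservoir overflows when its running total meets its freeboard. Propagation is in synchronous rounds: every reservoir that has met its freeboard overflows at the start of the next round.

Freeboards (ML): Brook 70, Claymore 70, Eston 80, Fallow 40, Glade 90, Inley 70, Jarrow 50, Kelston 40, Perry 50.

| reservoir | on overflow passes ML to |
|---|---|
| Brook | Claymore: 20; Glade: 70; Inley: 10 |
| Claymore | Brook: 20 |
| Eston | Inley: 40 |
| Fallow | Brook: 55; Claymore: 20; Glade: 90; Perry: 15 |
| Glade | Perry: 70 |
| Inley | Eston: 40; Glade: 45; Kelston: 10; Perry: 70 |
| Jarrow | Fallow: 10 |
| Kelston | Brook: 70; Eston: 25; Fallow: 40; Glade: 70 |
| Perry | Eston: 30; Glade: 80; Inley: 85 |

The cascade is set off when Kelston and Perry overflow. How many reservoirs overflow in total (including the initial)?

Round 1 — Kelston, Perry overflow (initial).
  Brook: +70 → 70 ≥ 70
  Eston: +25+30 → 55 < 80
  Fallow: +40 → 40 ≥ 40
  Glade: +70+80 → 150 ≥ 90
  Inley: +85 → 85 ≥ 70
Round 2 — Brook, Fallow, Glade, Inley overflow.
  Claymore: +20+20 → 40 < 70
  Eston: +40 → 95 ≥ 80
Round 3 — Eston overflows.
No further overflows.

7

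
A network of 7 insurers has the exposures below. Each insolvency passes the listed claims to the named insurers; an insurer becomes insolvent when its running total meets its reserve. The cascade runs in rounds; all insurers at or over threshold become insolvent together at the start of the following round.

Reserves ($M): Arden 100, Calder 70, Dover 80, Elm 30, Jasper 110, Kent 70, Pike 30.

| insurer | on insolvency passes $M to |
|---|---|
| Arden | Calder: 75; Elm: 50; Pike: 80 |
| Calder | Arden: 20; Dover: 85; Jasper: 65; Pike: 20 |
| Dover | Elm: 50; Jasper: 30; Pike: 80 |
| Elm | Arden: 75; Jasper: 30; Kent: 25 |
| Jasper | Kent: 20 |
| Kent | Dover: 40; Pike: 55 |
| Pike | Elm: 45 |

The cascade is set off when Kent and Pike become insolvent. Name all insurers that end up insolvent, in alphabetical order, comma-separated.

Round 1 — Kent, Pike become insolvent (initial).
  Dover: +40 → 40 < 80
  Elm: +45 → 45 ≥ 30
Round 2 — Elm becomes insolvent.
  Arden: +75 → 75 < 100
  Jasper: +30 → 30 < 110
No further insolvencies.

Elm, Kent, Pike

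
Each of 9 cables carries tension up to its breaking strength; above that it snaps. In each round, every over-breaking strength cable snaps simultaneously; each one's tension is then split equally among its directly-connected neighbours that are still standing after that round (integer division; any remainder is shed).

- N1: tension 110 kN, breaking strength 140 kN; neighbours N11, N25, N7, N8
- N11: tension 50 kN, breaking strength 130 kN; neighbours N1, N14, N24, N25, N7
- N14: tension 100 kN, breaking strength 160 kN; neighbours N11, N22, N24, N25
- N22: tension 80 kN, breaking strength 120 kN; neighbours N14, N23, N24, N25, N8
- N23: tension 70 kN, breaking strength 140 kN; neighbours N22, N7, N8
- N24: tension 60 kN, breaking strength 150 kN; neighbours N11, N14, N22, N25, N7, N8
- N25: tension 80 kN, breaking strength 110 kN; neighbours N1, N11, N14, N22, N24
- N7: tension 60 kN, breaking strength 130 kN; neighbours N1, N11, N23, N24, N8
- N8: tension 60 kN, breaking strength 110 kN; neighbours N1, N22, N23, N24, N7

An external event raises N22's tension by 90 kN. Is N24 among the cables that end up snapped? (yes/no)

Round 1 — N22 at 170 > 120. N22 snaps.
  N22 sheds 170 kN to N14, N23, N24, N25, N8: 34 each.
    N14: 100+34 = 134 ≤ 160
    N23: 70+34 = 104 ≤ 140
    N24: 60+34 = 94 ≤ 150
    N25: 80+34 = 114 > 110
    N8: 60+34 = 94 ≤ 110
Round 2 — N25 snaps.
  N25 sheds 114 kN to N1, N11, N14, N24: 28 each (2 lost).
    N1: 110+28 = 138 ≤ 140
    N11: 50+28 = 78 ≤ 130
    N14: 134+28 = 162 > 160
    N24: 94+28 = 122 ≤ 150
Round 3 — N14 snaps.
  N14 sheds 162 kN to N11, N24: 81 each.
    N11: 78+81 = 159 > 130
    N24: 122+81 = 203 > 150
Round 4 — N11, N24 snap.
  N11 sheds 159 kN to N1, N7: 79 each (1 lost).
    N1: 138+79 = 217 > 140
    N7: 60+79 = 139 > 130
  N24 sheds 203 kN to N7, N8: 101 each (1 lost).
    N7: 139+101 = 240 > 130
    N8: 94+101 = 195 > 110
Round 5 — N1, N7, N8 snap.
  N1 sheds 217 kN: no online neighbours, lost.
  N7 sheds 240 kN to N23: 240 each.
    N23: 104+240 = 344 > 140
  N8 sheds 195 kN to N23: 195 each.
    N23: 344+195 = 539 > 140
Round 6 — N23 snaps.
  N23 sheds 539 kN: no online neighbours, lost.
No further breaks.

yes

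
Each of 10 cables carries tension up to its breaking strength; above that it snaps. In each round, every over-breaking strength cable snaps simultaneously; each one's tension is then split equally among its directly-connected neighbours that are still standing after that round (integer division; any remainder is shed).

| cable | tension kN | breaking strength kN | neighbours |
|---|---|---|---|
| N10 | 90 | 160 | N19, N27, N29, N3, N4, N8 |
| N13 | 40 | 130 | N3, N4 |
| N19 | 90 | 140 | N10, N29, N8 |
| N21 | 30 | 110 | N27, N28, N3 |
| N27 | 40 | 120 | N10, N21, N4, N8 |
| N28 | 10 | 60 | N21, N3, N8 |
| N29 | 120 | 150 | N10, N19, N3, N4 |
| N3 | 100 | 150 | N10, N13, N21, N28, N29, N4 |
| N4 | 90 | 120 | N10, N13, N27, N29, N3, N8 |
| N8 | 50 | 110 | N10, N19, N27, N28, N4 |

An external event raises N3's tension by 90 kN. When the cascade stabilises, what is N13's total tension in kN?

Round 1 — N3 at 190 > 150. N3 snaps.
  N3 sheds 190 kN to N10, N13, N21, N28, N29, N4: 31 each (4 lost).
    N10: 90+31 = 121 ≤ 160
    N13: 40+31 = 71 ≤ 130
    N21: 30+31 = 61 ≤ 110
    N28: 10+31 = 41 ≤ 60
    N29: 120+31 = 151 > 150
    N4: 90+31 = 121 > 120
Round 2 — N29, N4 snap.
  N29 sheds 151 kN to N10, N19: 75 each (1 lost).
    N10: 121+75 = 196 > 160
    N19: 90+75 = 165 > 140
  N4 sheds 121 kN to N10, N13, N27, N8: 30 each (1 lost).
    N10: 196+30 = 226 > 160
    N13: 71+30 = 101 ≤ 130
    N27: 40+30 = 70 ≤ 120
    N8: 50+30 = 80 ≤ 110
Round 3 — N10, N19 snap.
  N10 sheds 226 kN to N27, N8: 113 each.
    N27: 70+113 = 183 > 120
    N8: 80+113 = 193 > 110
  N19 sheds 165 kN to N8: 165 each.
    N8: 193+165 = 358 > 110
Round 4 — N27, N8 snap.
  N27 sheds 183 kN to N21: 183 each.
    N21: 61+183 = 244 > 110
  N8 sheds 358 kN to N28: 358 each.
    N28: 41+358 = 399 > 60
Round 5 — N21, N28 snap.
  N21 sheds 244 kN: no online neighbours, lost.
  N28 sheds 399 kN: no online neighbours, lost.
No further breaks.

101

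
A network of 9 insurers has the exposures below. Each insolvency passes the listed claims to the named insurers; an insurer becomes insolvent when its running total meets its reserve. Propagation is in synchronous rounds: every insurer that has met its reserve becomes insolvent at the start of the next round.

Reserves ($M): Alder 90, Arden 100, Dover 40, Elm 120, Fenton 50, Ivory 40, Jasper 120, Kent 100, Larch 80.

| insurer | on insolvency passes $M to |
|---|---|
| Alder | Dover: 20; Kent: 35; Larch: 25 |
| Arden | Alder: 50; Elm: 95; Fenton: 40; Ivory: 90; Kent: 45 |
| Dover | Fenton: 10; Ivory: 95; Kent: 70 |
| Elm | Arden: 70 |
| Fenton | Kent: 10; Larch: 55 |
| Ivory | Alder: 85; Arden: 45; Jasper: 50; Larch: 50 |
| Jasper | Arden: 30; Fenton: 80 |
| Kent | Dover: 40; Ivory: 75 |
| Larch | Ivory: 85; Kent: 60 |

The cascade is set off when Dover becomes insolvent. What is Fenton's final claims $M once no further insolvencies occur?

10

Round 1 — Dover becomes insolvent (initial).
  Fenton: +10 → 10 < 50
  Ivory: +95 → 95 ≥ 40
  Kent: +70 → 70 < 100
Round 2 — Ivory becomes insolvent.
  Alder: +85 → 85 < 90
  Arden: +45 → 45 < 100
  Jasper: +50 → 50 < 120
  Larch: +50 → 50 < 80
No further insolvencies.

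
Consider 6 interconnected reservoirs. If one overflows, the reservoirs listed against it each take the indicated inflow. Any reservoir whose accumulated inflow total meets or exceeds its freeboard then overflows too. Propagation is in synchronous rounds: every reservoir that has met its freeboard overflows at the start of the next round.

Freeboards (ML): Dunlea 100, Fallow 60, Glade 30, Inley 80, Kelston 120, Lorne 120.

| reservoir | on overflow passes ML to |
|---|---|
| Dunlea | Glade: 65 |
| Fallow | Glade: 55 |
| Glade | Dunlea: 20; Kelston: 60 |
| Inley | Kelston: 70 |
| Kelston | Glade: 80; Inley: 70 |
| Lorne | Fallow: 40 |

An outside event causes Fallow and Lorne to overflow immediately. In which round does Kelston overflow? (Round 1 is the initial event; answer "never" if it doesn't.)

never

Round 1 — Fallow, Lorne overflow (initial).
  Glade: +55 → 55 ≥ 30
Round 2 — Glade overflows.
  Dunlea: +20 → 20 < 100
  Kelston: +60 → 60 < 120
No further overflows.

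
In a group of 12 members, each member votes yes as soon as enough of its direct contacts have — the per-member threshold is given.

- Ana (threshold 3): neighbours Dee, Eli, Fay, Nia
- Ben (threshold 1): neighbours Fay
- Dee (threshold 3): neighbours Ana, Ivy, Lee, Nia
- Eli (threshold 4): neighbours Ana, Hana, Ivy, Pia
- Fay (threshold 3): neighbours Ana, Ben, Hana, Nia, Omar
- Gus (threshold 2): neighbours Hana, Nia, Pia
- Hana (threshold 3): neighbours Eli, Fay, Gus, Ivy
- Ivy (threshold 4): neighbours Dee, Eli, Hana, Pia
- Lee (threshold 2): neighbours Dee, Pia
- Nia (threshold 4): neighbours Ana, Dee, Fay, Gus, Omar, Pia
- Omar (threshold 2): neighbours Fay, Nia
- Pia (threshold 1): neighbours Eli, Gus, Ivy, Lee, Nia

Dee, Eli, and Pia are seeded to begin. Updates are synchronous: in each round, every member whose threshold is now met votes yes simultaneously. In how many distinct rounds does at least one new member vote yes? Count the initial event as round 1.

Round 1 — Dee, Eli, Pia vote yes (initial).
Round 2 — checking thresholds:
  Ana: 2 of 4 neighbours < 3, holds.
  Gus: 1 of 3 neighbours < 2, holds.
  Hana: 1 of 4 neighbours < 3, holds.
  Ivy: 3 of 4 neighbours < 4, holds.
  Lee: 2 of 2 neighbours ≥ 2, votes yes.
  Nia: 2 of 6 neighbours < 4, holds.
Round 3 — no new yes votes; cascade stops.

2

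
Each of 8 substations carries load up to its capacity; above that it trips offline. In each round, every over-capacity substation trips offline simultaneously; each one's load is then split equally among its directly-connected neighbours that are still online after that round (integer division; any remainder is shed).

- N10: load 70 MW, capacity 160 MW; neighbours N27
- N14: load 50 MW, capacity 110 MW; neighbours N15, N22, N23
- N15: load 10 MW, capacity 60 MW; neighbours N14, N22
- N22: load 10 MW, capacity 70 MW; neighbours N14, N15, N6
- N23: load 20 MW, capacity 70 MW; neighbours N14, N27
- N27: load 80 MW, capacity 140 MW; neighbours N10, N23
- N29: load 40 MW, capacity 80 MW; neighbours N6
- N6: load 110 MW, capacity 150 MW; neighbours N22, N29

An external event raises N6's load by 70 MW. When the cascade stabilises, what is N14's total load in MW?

Round 1 — N6 at 180 > 150. N6 trips offline.
  N6 sheds 180 MW to N22, N29: 90 each.
    N22: 10+90 = 100 > 70
    N29: 40+90 = 130 > 80
Round 2 — N22, N29 trip offline.
  N22 sheds 100 MW to N14, N15: 50 each.
    N14: 50+50 = 100 ≤ 110
    N15: 10+50 = 60 ≤ 60
  N29 sheds 130 MW: no online neighbours, lost.
No further trips.

100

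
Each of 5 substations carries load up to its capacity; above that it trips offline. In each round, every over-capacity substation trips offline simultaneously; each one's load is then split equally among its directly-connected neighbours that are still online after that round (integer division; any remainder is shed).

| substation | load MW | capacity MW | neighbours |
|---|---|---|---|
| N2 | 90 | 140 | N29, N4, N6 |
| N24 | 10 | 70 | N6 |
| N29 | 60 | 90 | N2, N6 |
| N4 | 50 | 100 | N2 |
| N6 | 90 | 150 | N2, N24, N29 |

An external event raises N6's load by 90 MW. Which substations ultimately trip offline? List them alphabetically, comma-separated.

N2, N29, N4, N6

Round 1 — N6 at 180 > 150. N6 trips offline.
  N6 sheds 180 MW to N2, N24, N29: 60 each.
    N2: 90+60 = 150 > 140
    N24: 10+60 = 70 ≤ 70
    N29: 60+60 = 120 > 90
Round 2 — N2, N29 trip offline.
  N2 sheds 150 MW to N4: 150 each.
    N4: 50+150 = 200 > 100
  N29 sheds 120 MW: no online neighbours, lost.
Round 3 — N4 trips offline.
  N4 sheds 200 MW: no online neighbours, lost.
No further trips.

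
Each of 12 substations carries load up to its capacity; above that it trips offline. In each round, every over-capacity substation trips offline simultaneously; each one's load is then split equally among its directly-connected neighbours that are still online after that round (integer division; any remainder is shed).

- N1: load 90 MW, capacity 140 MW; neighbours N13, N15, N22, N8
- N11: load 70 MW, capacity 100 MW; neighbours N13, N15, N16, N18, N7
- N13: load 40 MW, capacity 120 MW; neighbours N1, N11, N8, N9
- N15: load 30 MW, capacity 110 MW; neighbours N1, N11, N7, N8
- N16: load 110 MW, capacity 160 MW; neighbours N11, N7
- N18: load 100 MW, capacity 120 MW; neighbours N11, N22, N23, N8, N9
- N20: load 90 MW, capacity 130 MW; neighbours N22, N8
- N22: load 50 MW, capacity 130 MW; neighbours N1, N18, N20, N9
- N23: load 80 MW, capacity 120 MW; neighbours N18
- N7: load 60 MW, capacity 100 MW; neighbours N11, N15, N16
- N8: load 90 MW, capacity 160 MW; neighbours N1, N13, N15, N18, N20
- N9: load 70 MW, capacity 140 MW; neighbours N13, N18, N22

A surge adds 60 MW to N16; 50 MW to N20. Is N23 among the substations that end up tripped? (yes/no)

no

Round 1 — N16 at 170 > 160; N20 at 140 > 130. N16, N20 trip offline.
  N16 sheds 170 MW to N11, N7: 85 each.
    N11: 70+85 = 155 > 100
    N7: 60+85 = 145 > 100
  N20 sheds 140 MW to N22, N8: 70 each.
    N22: 50+70 = 120 ≤ 130
    N8: 90+70 = 160 ≤ 160
Round 2 — N11, N7 trip offline.
  N11 sheds 155 MW to N13, N15, N18: 51 each (2 lost).
    N13: 40+51 = 91 ≤ 120
    N15: 30+51 = 81 ≤ 110
    N18: 100+51 = 151 > 120
  N7 sheds 145 MW to N15: 145 each.
    N15: 81+145 = 226 > 110
Round 3 — N15, N18 trip offline.
  N15 sheds 226 MW to N1, N8: 113 each.
    N1: 90+113 = 203 > 140
    N8: 160+113 = 273 > 160
  N18 sheds 151 MW to N22, N23, N8, N9: 37 each (3 lost).
    N22: 120+37 = 157 > 130
    N23: 80+37 = 117 ≤ 120
    N8: 273+37 = 310 > 160
    N9: 70+37 = 107 ≤ 140
Round 4 — N1, N22, N8 trip offline.
  N1 sheds 203 MW to N13: 203 each.
    N13: 91+203 = 294 > 120
  N22 sheds 157 MW to N9: 157 each.
    N9: 107+157 = 264 > 140
  N8 sheds 310 MW to N13: 310 each.
    N13: 294+310 = 604 > 120
Round 5 — N13, N9 trip offline.
  N13 sheds 604 MW: no online neighbours, lost.
  N9 sheds 264 MW: no online neighbours, lost.
No further trips.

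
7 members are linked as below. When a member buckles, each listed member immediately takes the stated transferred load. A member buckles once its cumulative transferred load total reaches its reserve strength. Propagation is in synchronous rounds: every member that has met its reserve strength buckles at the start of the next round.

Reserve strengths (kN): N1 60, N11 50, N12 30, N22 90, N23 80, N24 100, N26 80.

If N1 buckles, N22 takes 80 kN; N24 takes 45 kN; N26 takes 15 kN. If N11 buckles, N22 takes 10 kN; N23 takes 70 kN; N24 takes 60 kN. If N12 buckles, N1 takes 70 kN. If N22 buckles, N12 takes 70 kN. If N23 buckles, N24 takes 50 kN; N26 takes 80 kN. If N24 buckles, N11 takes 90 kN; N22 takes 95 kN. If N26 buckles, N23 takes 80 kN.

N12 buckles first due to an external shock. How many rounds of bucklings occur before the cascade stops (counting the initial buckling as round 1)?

Round 1 — N12 buckles (initial).
  N1: +70 → 70 ≥ 60
Round 2 — N1 buckles.
  N22: +80 → 80 < 90
  N24: +45 → 45 < 100
  N26: +15 → 15 < 80
No further bucklings.

2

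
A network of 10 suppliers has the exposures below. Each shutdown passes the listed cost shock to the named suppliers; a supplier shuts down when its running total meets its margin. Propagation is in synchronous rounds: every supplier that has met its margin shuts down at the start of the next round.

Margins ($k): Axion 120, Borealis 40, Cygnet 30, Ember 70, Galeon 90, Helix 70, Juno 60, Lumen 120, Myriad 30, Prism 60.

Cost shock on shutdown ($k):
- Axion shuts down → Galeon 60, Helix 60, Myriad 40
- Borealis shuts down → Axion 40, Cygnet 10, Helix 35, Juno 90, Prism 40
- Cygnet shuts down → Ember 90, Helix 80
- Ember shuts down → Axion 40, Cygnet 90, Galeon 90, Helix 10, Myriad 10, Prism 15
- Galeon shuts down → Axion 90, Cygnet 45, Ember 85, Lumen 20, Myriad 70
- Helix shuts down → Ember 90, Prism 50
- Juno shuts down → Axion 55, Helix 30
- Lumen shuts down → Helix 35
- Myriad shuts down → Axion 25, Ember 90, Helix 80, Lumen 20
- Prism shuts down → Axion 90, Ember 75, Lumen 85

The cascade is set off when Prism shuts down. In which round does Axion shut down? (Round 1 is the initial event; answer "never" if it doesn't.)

Round 1 — Prism shuts down (initial).
  Axion: +90 → 90 < 120
  Ember: +75 → 75 ≥ 70
  Lumen: +85 → 85 < 120
Round 2 — Ember shuts down.
  Axion: +40 → 130 ≥ 120
  Cygnet: +90 → 90 ≥ 30
  Galeon: +90 → 90 ≥ 90
  Helix: +10 → 10 < 70
  Myriad: +10 → 10 < 30
Round 3 — Axion, Cygnet, Galeon shut down.
  Helix: +60+80 → 150 ≥ 70
  Lumen: +20 → 105 < 120
  Myriad: +40+70 → 120 ≥ 30
Round 4 — Helix, Myriad shut down.
  Lumen: +20 → 125 ≥ 120
Round 5 — Lumen shuts down.
No further shutdowns.

3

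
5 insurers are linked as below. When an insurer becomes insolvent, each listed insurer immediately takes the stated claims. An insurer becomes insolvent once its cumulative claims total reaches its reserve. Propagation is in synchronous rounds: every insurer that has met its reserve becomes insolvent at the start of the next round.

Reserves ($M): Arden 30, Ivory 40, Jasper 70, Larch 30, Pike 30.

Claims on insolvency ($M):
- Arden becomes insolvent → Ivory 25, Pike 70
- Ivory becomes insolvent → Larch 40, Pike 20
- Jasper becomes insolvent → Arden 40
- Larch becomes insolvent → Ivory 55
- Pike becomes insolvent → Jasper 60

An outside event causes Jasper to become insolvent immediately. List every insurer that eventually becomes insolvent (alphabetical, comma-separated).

Round 1 — Jasper becomes insolvent (initial).
  Arden: +40 → 40 ≥ 30
Round 2 — Arden becomes insolvent.
  Ivory: +25 → 25 < 40
  Pike: +70 → 70 ≥ 30
Round 3 — Pike becomes insolvent.
No further insolvencies.

Arden, Jasper, Pike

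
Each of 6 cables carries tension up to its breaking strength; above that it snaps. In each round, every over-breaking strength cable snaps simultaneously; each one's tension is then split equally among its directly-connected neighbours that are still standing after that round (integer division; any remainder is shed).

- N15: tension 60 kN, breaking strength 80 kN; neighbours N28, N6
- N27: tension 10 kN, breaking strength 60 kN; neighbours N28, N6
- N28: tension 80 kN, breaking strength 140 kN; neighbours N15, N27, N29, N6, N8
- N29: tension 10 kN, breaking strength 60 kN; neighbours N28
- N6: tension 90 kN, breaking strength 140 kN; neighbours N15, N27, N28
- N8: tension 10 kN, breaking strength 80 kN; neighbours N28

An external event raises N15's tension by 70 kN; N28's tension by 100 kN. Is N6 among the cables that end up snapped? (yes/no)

Round 1 — N15 at 130 > 80; N28 at 180 > 140. N15, N28 snap.
  N15 sheds 130 kN to N6: 130 each.
    N6: 90+130 = 220 > 140
  N28 sheds 180 kN to N27, N29, N6, N8: 45 each.
    N27: 10+45 = 55 ≤ 60
    N29: 10+45 = 55 ≤ 60
    N6: 220+45 = 265 > 140
    N8: 10+45 = 55 ≤ 80
Round 2 — N6 snaps.
  N6 sheds 265 kN to N27: 265 each.
    N27: 55+265 = 320 > 60
Round 3 — N27 snaps.
  N27 sheds 320 kN: no online neighbours, lost.
No further breaks.

yes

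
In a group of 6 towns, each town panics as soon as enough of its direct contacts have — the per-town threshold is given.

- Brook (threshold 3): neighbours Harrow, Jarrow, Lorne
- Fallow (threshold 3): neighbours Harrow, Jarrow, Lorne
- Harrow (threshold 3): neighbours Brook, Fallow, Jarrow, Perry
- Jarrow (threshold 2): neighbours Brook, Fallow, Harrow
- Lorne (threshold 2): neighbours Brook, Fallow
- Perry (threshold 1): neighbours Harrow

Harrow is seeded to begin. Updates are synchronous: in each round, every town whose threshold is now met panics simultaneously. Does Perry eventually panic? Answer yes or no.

yes

Round 1 — Harrow panics (initial).
Round 2 — checking thresholds:
  Brook: 1 of 3 neighbours < 3, holds.
  Fallow: 1 of 3 neighbours < 3, holds.
  Jarrow: 1 of 3 neighbours < 2, holds.
  Perry: 1 of 1 neighbours ≥ 1, panics.
Round 3 — no new panics; cascade stops.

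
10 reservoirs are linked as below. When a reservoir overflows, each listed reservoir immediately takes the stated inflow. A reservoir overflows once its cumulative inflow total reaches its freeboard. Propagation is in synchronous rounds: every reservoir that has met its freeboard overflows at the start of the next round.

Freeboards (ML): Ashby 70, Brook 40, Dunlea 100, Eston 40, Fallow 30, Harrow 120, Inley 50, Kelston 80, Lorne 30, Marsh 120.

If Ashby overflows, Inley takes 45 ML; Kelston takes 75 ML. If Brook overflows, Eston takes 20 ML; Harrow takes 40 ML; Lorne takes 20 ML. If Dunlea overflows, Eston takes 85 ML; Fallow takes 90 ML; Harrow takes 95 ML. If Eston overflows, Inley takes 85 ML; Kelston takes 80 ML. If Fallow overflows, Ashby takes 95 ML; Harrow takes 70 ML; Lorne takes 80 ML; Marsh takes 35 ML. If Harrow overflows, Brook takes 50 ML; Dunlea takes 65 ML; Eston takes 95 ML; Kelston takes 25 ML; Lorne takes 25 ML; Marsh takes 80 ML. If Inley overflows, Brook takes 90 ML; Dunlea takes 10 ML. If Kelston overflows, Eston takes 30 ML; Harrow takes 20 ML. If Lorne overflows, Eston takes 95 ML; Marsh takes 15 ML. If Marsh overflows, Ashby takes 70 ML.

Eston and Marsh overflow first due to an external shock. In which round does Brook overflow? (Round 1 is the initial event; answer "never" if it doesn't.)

Round 1 — Eston, Marsh overflow (initial).
  Ashby: +70 → 70 ≥ 70
  Inley: +85 → 85 ≥ 50
  Kelston: +80 → 80 ≥ 80
Round 2 — Ashby, Inley, Kelston overflow.
  Brook: +90 → 90 ≥ 40
  Dunlea: +10 → 10 < 100
  Harrow: +20 → 20 < 120
Round 3 — Brook overflows.
  Harrow: +40 → 60 < 120
  Lorne: +20 → 20 < 30
No further overflows.

3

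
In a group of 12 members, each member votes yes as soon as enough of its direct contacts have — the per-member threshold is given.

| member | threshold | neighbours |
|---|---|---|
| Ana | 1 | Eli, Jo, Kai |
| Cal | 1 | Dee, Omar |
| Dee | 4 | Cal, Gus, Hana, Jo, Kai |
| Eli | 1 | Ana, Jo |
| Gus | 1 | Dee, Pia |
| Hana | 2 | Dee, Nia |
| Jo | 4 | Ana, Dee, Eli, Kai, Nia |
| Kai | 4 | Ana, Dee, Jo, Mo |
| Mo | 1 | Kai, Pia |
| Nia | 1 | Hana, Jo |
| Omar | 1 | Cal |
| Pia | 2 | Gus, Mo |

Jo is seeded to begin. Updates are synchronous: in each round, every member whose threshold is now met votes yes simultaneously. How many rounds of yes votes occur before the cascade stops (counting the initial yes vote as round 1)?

Round 1 — Jo votes yes (initial).
Round 2 — checking thresholds:
  Ana: 1 of 3 neighbours ≥ 1, votes yes.
  Dee: 1 of 5 neighbours < 4, not yet.
  Eli: 1 of 2 neighbours ≥ 1, votes yes.
  Kai: 1 of 4 neighbours < 4, not yet.
  Nia: 1 of 2 neighbours ≥ 1, votes yes.
Round 3 — no new yes votes; cascade stops.

2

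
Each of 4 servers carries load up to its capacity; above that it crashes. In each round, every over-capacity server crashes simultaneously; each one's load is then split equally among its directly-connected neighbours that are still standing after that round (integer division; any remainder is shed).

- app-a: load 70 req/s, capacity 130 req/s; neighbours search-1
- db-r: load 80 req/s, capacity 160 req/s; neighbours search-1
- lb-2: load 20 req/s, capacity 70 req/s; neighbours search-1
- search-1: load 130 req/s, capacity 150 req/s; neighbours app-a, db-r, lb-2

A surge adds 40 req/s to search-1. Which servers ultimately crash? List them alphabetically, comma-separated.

Round 1 — search-1 at 170 > 150. search-1 crashes.
  search-1 sheds 170 req/s to app-a, db-r, lb-2: 56 each (2 lost).
    app-a: 70+56 = 126 ≤ 130
    db-r: 80+56 = 136 ≤ 160
    lb-2: 20+56 = 76 > 70
Round 2 — lb-2 crashes.
  lb-2 sheds 76 req/s: no online neighbours, lost.
No further crashes.

lb-2, search-1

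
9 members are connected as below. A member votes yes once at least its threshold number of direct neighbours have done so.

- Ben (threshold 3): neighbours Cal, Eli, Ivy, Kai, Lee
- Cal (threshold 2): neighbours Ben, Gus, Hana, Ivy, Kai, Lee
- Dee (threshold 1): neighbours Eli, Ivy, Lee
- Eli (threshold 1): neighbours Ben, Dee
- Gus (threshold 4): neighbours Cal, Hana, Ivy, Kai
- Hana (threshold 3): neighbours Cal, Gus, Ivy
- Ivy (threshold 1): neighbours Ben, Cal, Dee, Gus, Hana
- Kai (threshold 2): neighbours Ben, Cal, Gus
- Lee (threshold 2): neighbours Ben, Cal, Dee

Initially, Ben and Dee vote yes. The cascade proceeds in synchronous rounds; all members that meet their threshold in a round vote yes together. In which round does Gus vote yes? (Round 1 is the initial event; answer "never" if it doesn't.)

Round 1 — Ben, Dee vote yes (initial).
Round 2 — checking thresholds:
  Cal: 1 of 6 neighbours < 2, holds.
  Eli: 2 of 2 neighbours ≥ 1, votes yes.
  Ivy: 2 of 5 neighbours ≥ 1, votes yes.
  Kai: 1 of 3 neighbours < 2, holds.
  Lee: 2 of 3 neighbours ≥ 2, votes yes.
Round 3 — checking thresholds:
  Cal: 3 of 6 neighbours ≥ 2, votes yes.
  Gus: 1 of 4 neighbours < 4, holds.
  Hana: 1 of 3 neighbours < 3, holds.
  Kai: 1 of 3 neighbours < 2, holds.
Round 4 — checking thresholds:
  Gus: 2 of 4 neighbours < 4, holds.
  Hana: 2 of 3 neighbours < 3, holds.
  Kai: 2 of 3 neighbours ≥ 2, votes yes.
Round 5 — no new yes votes; cascade stops.

never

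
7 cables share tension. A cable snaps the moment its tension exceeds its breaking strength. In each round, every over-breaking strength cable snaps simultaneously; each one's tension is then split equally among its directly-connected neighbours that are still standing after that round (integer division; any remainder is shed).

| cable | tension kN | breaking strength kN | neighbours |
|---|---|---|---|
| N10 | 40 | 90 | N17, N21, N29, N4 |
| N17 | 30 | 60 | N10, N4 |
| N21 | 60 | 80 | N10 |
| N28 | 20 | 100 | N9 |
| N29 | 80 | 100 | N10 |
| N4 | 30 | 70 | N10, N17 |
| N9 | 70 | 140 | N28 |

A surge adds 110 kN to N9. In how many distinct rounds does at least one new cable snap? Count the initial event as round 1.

Round 1 — N9 at 180 > 140. N9 snaps.
  N9 sheds 180 kN to N28: 180 each.
    N28: 20+180 = 200 > 100
Round 2 — N28 snaps.
  N28 sheds 200 kN: no online neighbours, lost.
No further breaks.

2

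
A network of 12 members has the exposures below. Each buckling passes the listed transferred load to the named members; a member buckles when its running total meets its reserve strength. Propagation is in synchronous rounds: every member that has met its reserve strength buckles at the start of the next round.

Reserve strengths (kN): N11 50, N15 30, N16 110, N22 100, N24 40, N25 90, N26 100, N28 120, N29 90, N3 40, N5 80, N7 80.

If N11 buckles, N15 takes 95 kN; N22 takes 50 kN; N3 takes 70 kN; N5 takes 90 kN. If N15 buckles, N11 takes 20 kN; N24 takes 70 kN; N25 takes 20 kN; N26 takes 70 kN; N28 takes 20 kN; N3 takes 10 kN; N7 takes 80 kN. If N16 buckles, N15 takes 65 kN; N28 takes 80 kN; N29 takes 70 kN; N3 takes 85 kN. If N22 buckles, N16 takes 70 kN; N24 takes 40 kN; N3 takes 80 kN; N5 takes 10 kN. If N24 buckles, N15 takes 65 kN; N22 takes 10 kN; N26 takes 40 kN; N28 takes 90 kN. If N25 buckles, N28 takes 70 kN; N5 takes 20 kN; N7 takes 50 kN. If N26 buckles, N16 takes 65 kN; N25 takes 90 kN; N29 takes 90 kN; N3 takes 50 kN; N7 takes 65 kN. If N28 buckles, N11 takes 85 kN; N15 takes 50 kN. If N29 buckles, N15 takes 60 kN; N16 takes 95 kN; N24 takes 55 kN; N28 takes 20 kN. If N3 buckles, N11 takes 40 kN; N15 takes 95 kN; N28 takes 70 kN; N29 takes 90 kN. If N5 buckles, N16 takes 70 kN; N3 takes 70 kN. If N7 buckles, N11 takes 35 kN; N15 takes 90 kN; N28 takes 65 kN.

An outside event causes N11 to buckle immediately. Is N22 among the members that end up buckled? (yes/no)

no

Round 1 — N11 buckles (initial).
  N15: +95 → 95 ≥ 30
  N22: +50 → 50 < 100
  N3: +70 → 70 ≥ 40
  N5: +90 → 90 ≥ 80
Round 2 — N15, N3, N5 buckle.
  N16: +70 → 70 < 110
  N24: +70 → 70 ≥ 40
  N25: +20 → 20 < 90
  N26: +70 → 70 < 100
  N28: +20+70 → 90 < 120
  N29: +90 → 90 ≥ 90
  N7: +80 → 80 ≥ 80
Round 3 — N24, N29, N7 buckle.
  N16: +95 → 165 ≥ 110
  N22: +10 → 60 < 100
  N26: +40 → 110 ≥ 100
  N28: +90+20+65 → 265 ≥ 120
Round 4 — N16, N26, N28 buckle.
  N25: +90 → 110 ≥ 90
Round 5 — N25 buckles.
No further bucklings.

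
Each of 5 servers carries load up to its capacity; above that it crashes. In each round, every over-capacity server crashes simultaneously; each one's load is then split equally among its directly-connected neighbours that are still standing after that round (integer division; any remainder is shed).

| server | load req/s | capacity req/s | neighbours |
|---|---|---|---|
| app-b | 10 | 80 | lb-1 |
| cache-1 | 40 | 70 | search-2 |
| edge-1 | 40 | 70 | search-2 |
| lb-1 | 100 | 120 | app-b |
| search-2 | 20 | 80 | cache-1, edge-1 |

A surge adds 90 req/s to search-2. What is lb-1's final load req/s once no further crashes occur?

100

Round 1 — search-2 at 110 > 80. search-2 crashes.
  search-2 sheds 110 req/s to cache-1, edge-1: 55 each.
    cache-1: 40+55 = 95 > 70
    edge-1: 40+55 = 95 > 70
Round 2 — cache-1, edge-1 crash.
  cache-1 sheds 95 req/s: no online neighbours, lost.
  edge-1 sheds 95 req/s: no online neighbours, lost.
No further crashes.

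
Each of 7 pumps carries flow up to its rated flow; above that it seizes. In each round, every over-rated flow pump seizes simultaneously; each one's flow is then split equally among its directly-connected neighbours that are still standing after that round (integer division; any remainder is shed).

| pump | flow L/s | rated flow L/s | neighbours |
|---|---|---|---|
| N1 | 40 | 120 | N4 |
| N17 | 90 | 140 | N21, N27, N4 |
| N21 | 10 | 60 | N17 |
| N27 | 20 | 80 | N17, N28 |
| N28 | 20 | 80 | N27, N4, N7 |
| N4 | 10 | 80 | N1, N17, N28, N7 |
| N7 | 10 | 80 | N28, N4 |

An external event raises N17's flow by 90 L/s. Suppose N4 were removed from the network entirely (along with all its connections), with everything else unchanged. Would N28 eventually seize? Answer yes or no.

With N4 removed:
Round 1 — N17 at 180 > 140. N17 seizes.
  N17 sheds 180 L/s to N21, N27: 90 each.
    N21: 10+90 = 100 > 60
    N27: 20+90 = 110 > 80
Round 2 — N21, N27 seize.
  N21 sheds 100 L/s: no online neighbours, lost.
  N27 sheds 110 L/s to N28: 110 each.
    N28: 20+110 = 130 > 80
Round 3 — N28 seizes.
  N28 sheds 130 L/s to N7: 130 each.
    N7: 10+130 = 140 > 80
Round 4 — N7 seizes.
  N7 sheds 140 L/s: no online neighbours, lost.
No further seizures.

yes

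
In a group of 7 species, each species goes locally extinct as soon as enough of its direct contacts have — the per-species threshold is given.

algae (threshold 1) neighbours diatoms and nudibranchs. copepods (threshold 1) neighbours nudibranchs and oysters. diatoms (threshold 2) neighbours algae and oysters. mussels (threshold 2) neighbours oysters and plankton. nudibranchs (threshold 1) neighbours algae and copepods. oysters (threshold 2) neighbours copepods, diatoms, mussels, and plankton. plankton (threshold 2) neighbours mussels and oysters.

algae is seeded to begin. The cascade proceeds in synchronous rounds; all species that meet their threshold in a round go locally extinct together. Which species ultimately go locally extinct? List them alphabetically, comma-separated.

Round 1 — algae goes locally extinct (initial).
Round 2 — checking thresholds:
  diatoms: 1 of 2 neighbours < 2, not yet.
  nudibranchs: 1 of 2 neighbours ≥ 1, goes locally extinct.
Round 3 — checking thresholds:
  copepods: 1 of 2 neighbours ≥ 1, goes locally extinct.
  diatoms: 1 of 2 neighbours < 2, not yet.
Round 4 — no new extinctions; cascade stops.

algae, copepods, nudibranchs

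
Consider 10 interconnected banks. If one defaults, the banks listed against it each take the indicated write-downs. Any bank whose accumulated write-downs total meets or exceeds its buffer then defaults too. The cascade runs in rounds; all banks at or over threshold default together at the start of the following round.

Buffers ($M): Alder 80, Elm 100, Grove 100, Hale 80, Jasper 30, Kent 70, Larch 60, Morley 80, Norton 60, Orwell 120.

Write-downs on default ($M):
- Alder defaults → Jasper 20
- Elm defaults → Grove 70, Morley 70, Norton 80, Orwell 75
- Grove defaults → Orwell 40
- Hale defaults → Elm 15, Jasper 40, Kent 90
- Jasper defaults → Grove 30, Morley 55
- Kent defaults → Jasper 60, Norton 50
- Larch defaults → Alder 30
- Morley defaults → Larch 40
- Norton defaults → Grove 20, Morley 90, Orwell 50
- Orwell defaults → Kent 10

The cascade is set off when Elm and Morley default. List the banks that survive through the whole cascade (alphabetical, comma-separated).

Alder, Grove, Hale, Jasper, Kent, Larch

Round 1 — Elm, Morley default (initial).
  Grove: +70 → 70 < 100
  Larch: +40 → 40 < 60
  Norton: +80 → 80 ≥ 60
  Orwell: +75 → 75 < 120
Round 2 — Norton defaults.
  Grove: +20 → 90 < 100
  Orwell: +50 → 125 ≥ 120
Round 3 — Orwell defaults.
  Kent: +10 → 10 < 70
No further defaults.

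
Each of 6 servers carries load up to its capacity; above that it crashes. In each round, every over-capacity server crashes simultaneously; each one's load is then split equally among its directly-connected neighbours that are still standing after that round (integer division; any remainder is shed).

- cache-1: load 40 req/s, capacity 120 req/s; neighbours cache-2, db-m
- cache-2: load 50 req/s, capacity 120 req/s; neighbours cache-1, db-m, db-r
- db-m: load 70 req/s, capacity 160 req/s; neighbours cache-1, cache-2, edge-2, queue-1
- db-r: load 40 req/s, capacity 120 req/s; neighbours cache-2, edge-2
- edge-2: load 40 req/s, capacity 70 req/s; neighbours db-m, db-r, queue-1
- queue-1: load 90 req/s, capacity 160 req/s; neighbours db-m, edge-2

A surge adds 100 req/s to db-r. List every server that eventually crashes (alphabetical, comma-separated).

Round 1 — db-r at 140 > 120. db-r crashes.
  db-r sheds 140 req/s to cache-2, edge-2: 70 each.
    cache-2: 50+70 = 120 ≤ 120
    edge-2: 40+70 = 110 > 70
Round 2 — edge-2 crashes.
  edge-2 sheds 110 req/s to db-m, queue-1: 55 each.
    db-m: 70+55 = 125 ≤ 160
    queue-1: 90+55 = 145 ≤ 160
No further crashes.

db-r, edge-2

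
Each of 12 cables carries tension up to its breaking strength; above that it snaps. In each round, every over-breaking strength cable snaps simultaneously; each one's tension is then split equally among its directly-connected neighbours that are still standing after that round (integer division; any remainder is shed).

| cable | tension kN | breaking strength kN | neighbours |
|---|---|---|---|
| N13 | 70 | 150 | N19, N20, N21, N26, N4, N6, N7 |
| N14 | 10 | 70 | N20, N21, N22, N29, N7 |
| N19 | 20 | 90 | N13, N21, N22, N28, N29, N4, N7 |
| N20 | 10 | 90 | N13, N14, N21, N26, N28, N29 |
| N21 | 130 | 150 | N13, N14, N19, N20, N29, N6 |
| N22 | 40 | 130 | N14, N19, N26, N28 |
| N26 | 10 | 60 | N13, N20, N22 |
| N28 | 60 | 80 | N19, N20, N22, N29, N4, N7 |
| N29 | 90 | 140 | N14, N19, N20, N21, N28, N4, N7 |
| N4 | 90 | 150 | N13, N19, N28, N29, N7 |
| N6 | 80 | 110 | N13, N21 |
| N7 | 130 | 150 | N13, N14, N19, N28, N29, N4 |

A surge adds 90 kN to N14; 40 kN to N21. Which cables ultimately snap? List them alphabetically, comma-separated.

N13, N14, N19, N20, N21, N22, N26, N28, N29, N4, N6, N7

Round 1 — N14 at 100 > 70; N21 at 170 > 150. N14, N21 snap.
  N14 sheds 100 kN to N20, N22, N29, N7: 25 each.
    N20: 10+25 = 35 ≤ 90
    N22: 40+25 = 65 ≤ 130
    N29: 90+25 = 115 ≤ 140
    N7: 130+25 = 155 > 150
  N21 sheds 170 kN to N13, N19, N20, N29, N6: 34 each.
    N13: 70+34 = 104 ≤ 150
    N19: 20+34 = 54 ≤ 90
    N20: 35+34 = 69 ≤ 90
    N29: 115+34 = 149 > 140
    N6: 80+34 = 114 > 110
Round 2 — N29, N6, N7 snap.
  N29 sheds 149 kN to N19, N20, N28, N4: 37 each (1 lost).
    N19: 54+37 = 91 > 90
    N20: 69+37 = 106 > 90
    N28: 60+37 = 97 > 80
    N4: 90+37 = 127 ≤ 150
  N6 sheds 114 kN to N13: 114 each.
    N13: 104+114 = 218 > 150
  N7 sheds 155 kN to N13, N19, N28, N4: 38 each (3 lost).
    N13: 218+38 = 256 > 150
    N19: 91+38 = 129 > 90
    N28: 97+38 = 135 > 80
    N4: 127+38 = 165 > 150
Round 3 — N13, N19, N20, N28, N4 snap.
  N13 sheds 256 kN to N26: 256 each.
    N26: 10+256 = 266 > 60
  N19 sheds 129 kN to N22: 129 each.
    N22: 65+129 = 194 > 130
  N20 sheds 106 kN to N26: 106 each.
    N26: 266+106 = 372 > 60
  N28 sheds 135 kN to N22: 135 each.
    N22: 194+135 = 329 > 130
  N4 sheds 165 kN: no online neighbours, lost.
Round 4 — N22, N26 snap.
  N22 sheds 329 kN: no online neighbours, lost.
  N26 sheds 372 kN: no online neighbours, lost.
No further breaks.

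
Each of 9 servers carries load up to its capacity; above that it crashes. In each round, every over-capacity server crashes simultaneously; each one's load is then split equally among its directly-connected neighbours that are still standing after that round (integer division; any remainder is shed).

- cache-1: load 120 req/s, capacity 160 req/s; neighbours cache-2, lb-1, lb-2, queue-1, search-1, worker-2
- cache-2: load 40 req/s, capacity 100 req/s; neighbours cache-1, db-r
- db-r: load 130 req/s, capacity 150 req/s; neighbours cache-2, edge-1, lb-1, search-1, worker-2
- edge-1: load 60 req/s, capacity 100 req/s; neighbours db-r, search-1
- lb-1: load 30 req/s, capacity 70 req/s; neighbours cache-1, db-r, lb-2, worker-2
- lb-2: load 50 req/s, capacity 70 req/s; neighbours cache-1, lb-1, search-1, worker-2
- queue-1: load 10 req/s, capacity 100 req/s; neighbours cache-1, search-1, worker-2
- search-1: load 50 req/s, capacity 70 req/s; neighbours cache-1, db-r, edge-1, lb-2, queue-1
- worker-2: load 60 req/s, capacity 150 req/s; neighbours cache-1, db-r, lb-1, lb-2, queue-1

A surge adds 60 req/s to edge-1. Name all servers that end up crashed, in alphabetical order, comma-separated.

Round 1 — edge-1 at 120 > 100. edge-1 crashes.
  edge-1 sheds 120 req/s to db-r, search-1: 60 each.
    db-r: 130+60 = 190 > 150
    search-1: 50+60 = 110 > 70
Round 2 — db-r, search-1 crash.
  db-r sheds 190 req/s to cache-2, lb-1, worker-2: 63 each (1 lost).
    cache-2: 40+63 = 103 > 100
    lb-1: 30+63 = 93 > 70
    worker-2: 60+63 = 123 ≤ 150
  search-1 sheds 110 req/s to cache-1, lb-2, queue-1: 36 each (2 lost).
    cache-1: 120+36 = 156 ≤ 160
    lb-2: 50+36 = 86 > 70
    queue-1: 10+36 = 46 ≤ 100
Round 3 — cache-2, lb-1, lb-2 crash.
  cache-2 sheds 103 req/s to cache-1: 103 each.
    cache-1: 156+103 = 259 > 160
  lb-1 sheds 93 req/s to cache-1, worker-2: 46 each (1 lost).
    cache-1: 259+46 = 305 > 160
    worker-2: 123+46 = 169 > 150
  lb-2 sheds 86 req/s to cache-1, worker-2: 43 each.
    cache-1: 305+43 = 348 > 160
    worker-2: 169+43 = 212 > 150
Round 4 — cache-1, worker-2 crash.
  cache-1 sheds 348 req/s to queue-1: 348 each.
    queue-1: 46+348 = 394 > 100
  worker-2 sheds 212 req/s to queue-1: 212 each.
    queue-1: 394+212 = 606 > 100
Round 5 — queue-1 crashes.
  queue-1 sheds 606 req/s: no online neighbours, lost.
No further crashes.

cache-1, cache-2, db-r, edge-1, lb-1, lb-2, queue-1, search-1, worker-2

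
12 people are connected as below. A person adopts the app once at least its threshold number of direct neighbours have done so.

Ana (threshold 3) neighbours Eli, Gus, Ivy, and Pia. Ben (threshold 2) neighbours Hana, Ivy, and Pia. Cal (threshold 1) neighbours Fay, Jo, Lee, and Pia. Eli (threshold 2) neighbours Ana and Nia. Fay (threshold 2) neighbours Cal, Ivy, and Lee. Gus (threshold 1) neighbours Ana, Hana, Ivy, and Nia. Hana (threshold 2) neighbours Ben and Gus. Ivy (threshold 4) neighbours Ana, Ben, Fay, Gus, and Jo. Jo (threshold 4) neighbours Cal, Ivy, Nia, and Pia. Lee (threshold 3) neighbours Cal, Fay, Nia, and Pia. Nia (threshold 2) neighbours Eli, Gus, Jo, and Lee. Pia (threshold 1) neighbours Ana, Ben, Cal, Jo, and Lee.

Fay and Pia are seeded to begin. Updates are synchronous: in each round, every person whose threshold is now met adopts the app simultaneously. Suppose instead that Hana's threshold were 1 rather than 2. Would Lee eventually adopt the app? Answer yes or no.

yes

With Hana's threshold at 1:
Round 1 — Fay, Pia adopt the app (initial).
Round 2 — checking thresholds:
  Ana: 1 of 4 neighbours < 3, holds.
  Ben: 1 of 3 neighbours < 2, holds.
  Cal: 2 of 4 neighbours ≥ 1, adopts the app.
  Ivy: 1 of 5 neighbours < 4, holds.
  Jo: 1 of 4 neighbours < 4, holds.
  Lee: 2 of 4 neighbours < 3, holds.
Round 3 — checking thresholds:
  Ana: 1 of 4 neighbours < 3, holds.
  Ben: 1 of 3 neighbours < 2, holds.
  Ivy: 1 of 5 neighbours < 4, holds.
  Jo: 2 of 4 neighbours < 4, holds.
  Lee: 3 of 4 neighbours ≥ 3, adopts the app.
Round 4 — no new adoptions; cascade stops.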